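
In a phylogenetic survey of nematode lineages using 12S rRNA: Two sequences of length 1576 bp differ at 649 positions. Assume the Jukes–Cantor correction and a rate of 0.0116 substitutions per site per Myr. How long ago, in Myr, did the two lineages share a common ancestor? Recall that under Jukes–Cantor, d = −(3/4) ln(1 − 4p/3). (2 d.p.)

p = 649/1576 ≈ 0.411802.
d = −(3/4) ln(1 − 4p/3) = −0.75 ln(1 − 0.549069) = −0.75 ln(0.450931)
  = −0.75 × (-0.796441) = 0.597331 substitutions/site.
Under a molecular clock d = 2μt, so t = d/(2μ) = 0.597331 / (2 × 0.0116) = 25.75 Myr.

25.75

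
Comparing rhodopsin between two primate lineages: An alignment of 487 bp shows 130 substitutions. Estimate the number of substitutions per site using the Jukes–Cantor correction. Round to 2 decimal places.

0.33

p = 130/487 ≈ 0.26694.
d = −(3/4) ln(1 − 4p/3) = −0.75 ln(1 − 0.35592) = −0.75 ln(0.64408)
  = −0.75 × (-0.439932) = 0.329949 substitutions/site.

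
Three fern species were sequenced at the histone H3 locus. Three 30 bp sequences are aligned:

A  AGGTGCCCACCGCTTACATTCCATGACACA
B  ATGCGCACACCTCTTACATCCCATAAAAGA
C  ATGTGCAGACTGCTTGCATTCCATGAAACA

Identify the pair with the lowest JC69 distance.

A and C

A–B: 8/30 differ, p = 0.267, d = 0.330.
A–C: 6/30 differ, p = 0.200, d = 0.233.
B–C: 8/30 differ, p = 0.267, d = 0.330.
The smallest distance is between A and C.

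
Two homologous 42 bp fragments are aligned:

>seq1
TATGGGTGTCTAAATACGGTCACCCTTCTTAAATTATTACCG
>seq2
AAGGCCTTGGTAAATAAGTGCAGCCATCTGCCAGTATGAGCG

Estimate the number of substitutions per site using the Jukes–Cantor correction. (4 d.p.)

0.6355

The sequences differ at 18 of 42 sites, so p = 18/42 ≈ 0.428571.
d = −(3/4) ln(1 − 4p/3) = −0.75 ln(1 − 0.571428) = −0.75 ln(0.428572)
  = −0.75 × (-0.847297) = 0.635473 substitutions/site.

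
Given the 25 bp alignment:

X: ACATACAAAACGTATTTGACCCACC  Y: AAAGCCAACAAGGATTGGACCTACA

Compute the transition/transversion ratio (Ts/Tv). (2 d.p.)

Transitions are A↔G and C↔T; transversions are all other mismatches.
Transitions: 1. Transversions: 8.
R = 1/8 = 0.125 ≈ 0.13 (to 2 d.p.).

0.13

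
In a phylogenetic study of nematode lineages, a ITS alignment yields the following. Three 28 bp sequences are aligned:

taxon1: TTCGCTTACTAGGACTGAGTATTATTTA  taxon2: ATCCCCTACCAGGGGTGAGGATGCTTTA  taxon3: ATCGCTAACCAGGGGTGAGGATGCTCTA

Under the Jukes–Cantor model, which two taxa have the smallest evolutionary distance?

taxon1–taxon2: 9/28 differ, p = 0.321, d = 0.420.
taxon1–taxon3: 9/28 differ, p = 0.321, d = 0.420.
taxon2–taxon3: 4/28 differ, p = 0.143, d = 0.158.
The smallest distance is between taxon2 and taxon3.

taxon2 and taxon3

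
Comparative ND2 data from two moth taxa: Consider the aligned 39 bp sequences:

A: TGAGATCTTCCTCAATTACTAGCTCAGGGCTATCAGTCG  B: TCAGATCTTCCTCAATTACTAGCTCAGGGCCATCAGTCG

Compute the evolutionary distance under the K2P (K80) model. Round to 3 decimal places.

Of 39 sites, 1 differences are transitions and 1 are transversions, so P = 1/39 ≈ 0.025641 and Q = 1/39 ≈ 0.025641.
Under the Kimura two-parameter model, d = −½ ln(1 − 2P − Q) − ¼ ln(1 − 2Q).
1 − 2P − Q = 0.923077, giving −½ ln(0.923077) = 0.040021.
1 − 2Q = 0.948718, giving −¼ ln(0.948718) = 0.013161.
d = 0.040021 + 0.013161 = 0.053182.

0.053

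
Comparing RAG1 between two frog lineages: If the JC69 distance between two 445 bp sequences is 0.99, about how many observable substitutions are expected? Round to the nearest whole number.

245

Invert JC69: p = (3/4)(1 − e^(−4d/3)) = 0.75 × (1 − e^(-1.32)) = 0.75 × (1 − 0.267135) = 0.549649.
Expected differing sites = pL ≈ 0.549649 × 445 = 244.593805 ≈ 245.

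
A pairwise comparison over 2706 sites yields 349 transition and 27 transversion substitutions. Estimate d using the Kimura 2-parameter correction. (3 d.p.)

0.161

P = 349/2706 ≈ 0.128973 and Q = 27/2706 ≈ 0.009978.
Under the Kimura two-parameter model, d = −½ ln(1 − 2P − Q) − ¼ ln(1 − 2Q).
1 − 2P − Q = 0.732076, giving −½ ln(0.732076) = 0.155935.
1 − 2Q = 0.980044, giving −¼ ln(0.980044) = 0.005039.
d = 0.155935 + 0.005039 = 0.160974.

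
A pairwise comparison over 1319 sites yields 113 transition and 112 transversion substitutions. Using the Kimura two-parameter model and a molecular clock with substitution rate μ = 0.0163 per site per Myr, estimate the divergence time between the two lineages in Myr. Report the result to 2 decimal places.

P = 113/1319 ≈ 0.085671 and Q = 112/1319 ≈ 0.084913.
Under the Kimura two-parameter model, d = −½ ln(1 − 2P − Q) − ¼ ln(1 − 2Q).
1 − 2P − Q = 0.743745, giving −½ ln(0.743745) = 0.148029.
1 − 2Q = 0.830174, giving −¼ ln(0.830174) = 0.046530.
d = 0.148029 + 0.046530 = 0.194559.
Under a molecular clock d = 2μt, so t = d/(2μ) = 0.194559 / (2 × 0.0163) = 5.97 Myr.

5.97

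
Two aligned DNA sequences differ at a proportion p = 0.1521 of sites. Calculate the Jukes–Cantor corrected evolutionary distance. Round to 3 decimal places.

d = −(3/4) ln(1 − 4p/3) = −0.75 ln(1 − 0.2028) = −0.75 ln(0.7972)
  = −0.75 × (-0.226650) = 0.169988 substitutions/site.

0.170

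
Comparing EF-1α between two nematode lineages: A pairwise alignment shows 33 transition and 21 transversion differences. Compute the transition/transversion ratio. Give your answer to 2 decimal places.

R = 33/21 = 1.571428… ≈ 1.57 (to 2 d.p.).

1.57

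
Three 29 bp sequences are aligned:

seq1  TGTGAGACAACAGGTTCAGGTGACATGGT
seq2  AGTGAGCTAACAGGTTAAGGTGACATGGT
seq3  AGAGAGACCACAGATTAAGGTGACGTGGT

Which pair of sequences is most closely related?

seq1 and seq2

seq1–seq2: 4/29 differ, p = 0.138, d = 0.152.
seq1–seq3: 6/29 differ, p = 0.207, d = 0.242.
seq2–seq3: 6/29 differ, p = 0.207, d = 0.242.
The smallest distance is between seq1 and seq2.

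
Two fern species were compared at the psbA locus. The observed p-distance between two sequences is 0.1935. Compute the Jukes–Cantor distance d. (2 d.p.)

0.22

d = −(3/4) ln(1 − 4p/3) = −0.75 ln(1 − 0.258) = −0.75 ln(0.742)
  = −0.75 × (-0.298406) = 0.223805 substitutions/site.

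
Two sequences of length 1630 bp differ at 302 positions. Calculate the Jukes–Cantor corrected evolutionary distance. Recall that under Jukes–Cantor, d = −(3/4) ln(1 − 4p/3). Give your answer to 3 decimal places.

p = 302/1630 ≈ 0.185276.
d = −(3/4) ln(1 − 4p/3) = −0.75 ln(1 − 0.247035) = −0.75 ln(0.752965)
  = −0.75 × (-0.283737) = 0.212803 substitutions/site.

0.213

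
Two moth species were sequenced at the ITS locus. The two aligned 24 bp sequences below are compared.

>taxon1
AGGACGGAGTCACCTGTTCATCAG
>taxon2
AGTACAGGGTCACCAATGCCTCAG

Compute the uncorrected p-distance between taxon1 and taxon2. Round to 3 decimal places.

The sequences differ at 7 of 24 positions (sites 3, 6, 8, 15, 16, 18, 20).
p = 7/24 = 0.291666… ≈ 0.292 (to 3 d.p.).

0.292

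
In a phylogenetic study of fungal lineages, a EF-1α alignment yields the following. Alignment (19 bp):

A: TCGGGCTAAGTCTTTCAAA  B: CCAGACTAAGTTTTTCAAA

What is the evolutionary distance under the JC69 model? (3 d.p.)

The sequences differ at 4 of 19 sites (1, 3, 5, 12), so p = 4/19 ≈ 0.210526.
d = −(3/4) ln(1 − 4p/3) = −0.75 ln(1 − 0.280701) = −0.75 ln(0.719299)
  = −0.75 × (-0.329478) = 0.247109 substitutions/site.

0.247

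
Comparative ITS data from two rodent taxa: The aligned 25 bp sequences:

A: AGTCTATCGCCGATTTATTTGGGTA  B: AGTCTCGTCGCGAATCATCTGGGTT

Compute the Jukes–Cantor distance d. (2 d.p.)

The sequences differ at 9 of 25 sites (6, 7, 8, 9, 10, 14, 16, 19, 25), so p = 9/25 = 0.36.
d = −(3/4) ln(1 − 4p/3) = −0.75 ln(1 − 0.48) = −0.75 ln(0.52)
  = −0.75 × (-0.653926) = 0.490445 substitutions/site.

0.49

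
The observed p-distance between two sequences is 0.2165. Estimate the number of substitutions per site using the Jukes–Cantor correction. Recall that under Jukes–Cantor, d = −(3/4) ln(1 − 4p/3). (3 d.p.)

d = −(3/4) ln(1 − 4p/3) = −0.75 ln(1 − 0.288667) = −0.75 ln(0.711333)
  = −0.75 × (-0.340615) = 0.255461 substitutions/site.

0.255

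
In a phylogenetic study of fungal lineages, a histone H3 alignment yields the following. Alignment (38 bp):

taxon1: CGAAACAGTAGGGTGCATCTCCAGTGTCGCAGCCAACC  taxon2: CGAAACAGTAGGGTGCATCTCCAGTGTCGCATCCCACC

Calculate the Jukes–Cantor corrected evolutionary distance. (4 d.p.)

0.0546

The sequences differ at 2 of 38 sites (32, 35), so p = 2/38 ≈ 0.052632.
d = −(3/4) ln(1 − 4p/3) = −0.75 ln(1 − 0.070176) = −0.75 ln(0.929824)
  = −0.75 × (-0.072760) = 0.054570 substitutions/site.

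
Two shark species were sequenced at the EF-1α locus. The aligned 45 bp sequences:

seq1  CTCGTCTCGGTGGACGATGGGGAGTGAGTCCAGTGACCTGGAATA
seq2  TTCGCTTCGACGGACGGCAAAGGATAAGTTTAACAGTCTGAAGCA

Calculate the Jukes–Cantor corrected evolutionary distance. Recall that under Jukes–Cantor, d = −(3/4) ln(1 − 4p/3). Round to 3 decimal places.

The sequences differ at 23 of 45 sites, so p = 23/45 ≈ 0.511111.
d = −(3/4) ln(1 − 4p/3) = −0.75 ln(1 − 0.681481) = −0.75 ln(0.318519)
  = −0.75 × (-1.144073) = 0.858055 substitutions/site.

0.858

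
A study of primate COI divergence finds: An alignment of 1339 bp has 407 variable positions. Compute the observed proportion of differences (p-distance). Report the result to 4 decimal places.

0.3040

p = 407/1339 = 0.303958… ≈ 0.3040 (to 4 d.p.).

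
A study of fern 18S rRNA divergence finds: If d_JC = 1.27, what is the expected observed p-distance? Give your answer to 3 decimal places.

0.612

p = (3/4)(1 − e^(−4d/3)) = 0.75 × (1 − e^(-1.693333)) = 0.75 × (1 − 0.183906) = 0.612071.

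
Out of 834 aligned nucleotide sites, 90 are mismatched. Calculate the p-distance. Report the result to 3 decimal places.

p = 90/834 = 0.107913… ≈ 0.108 (to 3 d.p.).

0.108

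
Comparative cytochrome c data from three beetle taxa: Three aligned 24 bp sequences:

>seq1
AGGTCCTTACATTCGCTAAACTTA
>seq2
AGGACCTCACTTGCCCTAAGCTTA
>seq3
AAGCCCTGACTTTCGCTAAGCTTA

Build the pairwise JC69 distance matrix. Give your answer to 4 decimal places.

d(seq1,seq2) = 0.3041, d(seq1,seq3) = 0.2441, d(seq2,seq3) = 0.2441

seq1–seq2: 6/24 sites differ → p = 0.25, d = −0.75 ln(1 − 0.333333) = 0.304098 ≈ 0.3041.
seq1–seq3: 5/24 sites differ → p ≈ 0.208333, d = −0.75 ln(1 − 0.277777) = 0.244066 ≈ 0.2441.
seq2–seq3: 5/24 sites differ → p ≈ 0.208333, d = −0.75 ln(1 − 0.277777) = 0.244066 ≈ 0.2441.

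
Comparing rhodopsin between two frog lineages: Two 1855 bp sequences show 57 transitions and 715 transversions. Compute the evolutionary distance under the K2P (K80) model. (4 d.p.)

P = 57/1855 ≈ 0.030728 and Q = 715/1855 ≈ 0.385445.
Under the Kimura two-parameter model, d = −½ ln(1 − 2P − Q) − ¼ ln(1 − 2Q).
1 − 2P − Q = 0.553099, giving −½ ln(0.553099) = 0.296109.
1 − 2Q = 0.22911, giving −¼ ln(0.22911) = 0.368388.
d = 0.296109 + 0.368388 = 0.664497.

0.6645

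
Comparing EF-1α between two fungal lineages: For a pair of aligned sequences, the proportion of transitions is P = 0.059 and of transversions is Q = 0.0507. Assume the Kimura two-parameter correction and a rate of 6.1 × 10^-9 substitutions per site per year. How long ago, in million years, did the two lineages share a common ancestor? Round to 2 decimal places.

Under the Kimura two-parameter model, d = −½ ln(1 − 2P − Q) − ¼ ln(1 − 2Q).
1 − 2P − Q = 0.8313, giving −½ ln(0.8313) = 0.092382.
1 − 2Q = 0.8986, giving −¼ ln(0.8986) = 0.026729.
d = 0.092382 + 0.026729 = 0.119111.
Under a molecular clock d = 2μt, so t = d/(2μ) = 0.119111 / (2 × 6.1 × 10^-9) = 9.76 million years.

9.76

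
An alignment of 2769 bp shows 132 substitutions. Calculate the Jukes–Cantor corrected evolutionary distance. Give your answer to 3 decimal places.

p = 132/2769 ≈ 0.047671.
d = −(3/4) ln(1 − 4p/3) = −0.75 ln(1 − 0.063561) = −0.75 ln(0.936439)
  = −0.75 × (-0.065671) = 0.049253 substitutions/site.

0.049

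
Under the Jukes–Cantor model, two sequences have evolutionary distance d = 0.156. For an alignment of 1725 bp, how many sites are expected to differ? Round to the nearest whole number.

243

Invert JC69: p = (3/4)(1 − e^(−4d/3)) = 0.75 × (1 − e^(-0.208)) = 0.75 × (1 − 0.812207) = 0.140845.
Expected differing sites = pL ≈ 0.140845 × 1725 = 242.957625 ≈ 243.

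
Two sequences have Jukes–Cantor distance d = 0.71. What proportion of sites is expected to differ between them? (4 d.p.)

p = (3/4)(1 − e^(−4d/3)) = 0.75 × (1 − e^(-0.946667)) = 0.75 × (1 − 0.388032) = 0.458976.

0.4590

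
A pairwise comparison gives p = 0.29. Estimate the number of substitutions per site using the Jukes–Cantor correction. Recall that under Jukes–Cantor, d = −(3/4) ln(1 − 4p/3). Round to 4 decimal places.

0.3666

d = −(3/4) ln(1 − 4p/3) = −0.75 ln(1 − 0.386667) = −0.75 ln(0.613333)
  = −0.75 × (-0.488847) = 0.366635 substitutions/site.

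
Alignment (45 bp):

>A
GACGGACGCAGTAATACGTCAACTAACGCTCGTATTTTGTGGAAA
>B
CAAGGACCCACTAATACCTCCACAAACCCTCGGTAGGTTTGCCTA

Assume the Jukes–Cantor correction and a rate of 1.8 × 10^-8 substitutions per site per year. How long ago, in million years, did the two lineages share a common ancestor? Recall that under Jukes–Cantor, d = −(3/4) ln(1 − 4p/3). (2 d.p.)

The sequences differ at 17 of 45 sites, so p = 17/45 ≈ 0.377778.
d = −(3/4) ln(1 − 4p/3) = −0.75 ln(1 − 0.503704) = −0.75 ln(0.496296)
  = −0.75 × (-0.700583) = 0.525437 substitutions/site.
Under a molecular clock d = 2μt, so t = d/(2μ) = 0.525437 / (2 × 1.8 × 10^-8) = 14.60 million years.

14.60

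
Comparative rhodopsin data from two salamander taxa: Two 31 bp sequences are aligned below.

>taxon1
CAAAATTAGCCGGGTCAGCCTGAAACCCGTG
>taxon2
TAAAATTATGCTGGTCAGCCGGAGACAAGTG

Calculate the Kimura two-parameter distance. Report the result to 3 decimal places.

Of 31 sites, 2 differences are transitions and 6 are transversions, so P = 2/31 ≈ 0.064516 and Q = 6/31 ≈ 0.193548.
Under the Kimura two-parameter model, d = −½ ln(1 − 2P − Q) − ¼ ln(1 − 2Q).
1 − 2P − Q = 0.67742, giving −½ ln(0.67742) = 0.194732.
1 − 2Q = 0.612904, giving −¼ ln(0.612904) = 0.122387.
d = 0.194732 + 0.122387 = 0.317119.

0.317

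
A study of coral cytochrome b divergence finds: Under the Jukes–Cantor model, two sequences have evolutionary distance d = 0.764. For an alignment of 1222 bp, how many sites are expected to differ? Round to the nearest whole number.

586

Invert JC69: p = (3/4)(1 − e^(−4d/3)) = 0.75 × (1 − e^(-1.018667)) = 0.75 × (1 − 0.361076) = 0.479193.
Expected differing sites = pL ≈ 0.479193 × 1222 = 585.573846 ≈ 586.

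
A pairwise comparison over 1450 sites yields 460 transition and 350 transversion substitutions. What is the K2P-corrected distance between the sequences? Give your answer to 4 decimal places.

P = 460/1450 ≈ 0.317241 and Q = 350/1450 ≈ 0.241379.
Under the Kimura two-parameter model, d = −½ ln(1 − 2P − Q) − ¼ ln(1 − 2Q).
1 − 2P − Q = 0.124139, giving −½ ln(0.124139) = 1.043177.
1 − 2Q = 0.517242, giving −¼ ln(0.517242) = 0.164811.
d = 1.043177 + 0.164811 = 1.207988.

1.2080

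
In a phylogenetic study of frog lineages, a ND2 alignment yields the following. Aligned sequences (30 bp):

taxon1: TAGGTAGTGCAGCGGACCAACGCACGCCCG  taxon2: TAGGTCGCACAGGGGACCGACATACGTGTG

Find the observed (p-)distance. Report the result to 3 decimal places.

0.333

The sequences differ at 10 of 30 positions (sites 6, 8, 9, 13, 19, 22, 23, 27, 28, 29).
p = 10/30 = 0.333333… ≈ 0.333 (to 3 d.p.).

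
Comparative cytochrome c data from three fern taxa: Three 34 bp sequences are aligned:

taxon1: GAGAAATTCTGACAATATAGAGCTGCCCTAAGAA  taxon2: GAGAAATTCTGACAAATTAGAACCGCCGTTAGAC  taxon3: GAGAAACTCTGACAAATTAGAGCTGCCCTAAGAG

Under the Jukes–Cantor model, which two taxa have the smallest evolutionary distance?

taxon1 and taxon3

taxon1–taxon2: 7/34 differ, p = 0.206, d = 0.241.
taxon1–taxon3: 4/34 differ, p = 0.118, d = 0.128.
taxon2–taxon3: 6/34 differ, p = 0.176, d = 0.201.
The smallest distance is between taxon1 and taxon3.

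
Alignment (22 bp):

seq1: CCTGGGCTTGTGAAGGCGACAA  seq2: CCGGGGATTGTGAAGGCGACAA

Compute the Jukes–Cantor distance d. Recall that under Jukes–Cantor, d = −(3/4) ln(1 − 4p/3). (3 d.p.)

The sequences differ at 2 of 22 sites (3, 7), so p = 2/22 ≈ 0.090909.
d = −(3/4) ln(1 − 4p/3) = −0.75 ln(1 − 0.121212) = −0.75 ln(0.878788)
  = −0.75 × (-0.129212) = 0.096909 substitutions/site.

0.097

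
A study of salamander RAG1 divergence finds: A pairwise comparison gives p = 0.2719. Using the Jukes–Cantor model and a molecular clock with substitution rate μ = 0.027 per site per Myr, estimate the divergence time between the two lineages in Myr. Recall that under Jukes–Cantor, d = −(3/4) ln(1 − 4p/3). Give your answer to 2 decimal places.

d = −(3/4) ln(1 − 4p/3) = −0.75 ln(1 − 0.362533) = −0.75 ln(0.637467)
  = −0.75 × (-0.450253) = 0.337690 substitutions/site.
Under a molecular clock d = 2μt, so t = d/(2μ) = 0.337690 / (2 × 0.027) = 6.25 Myr.

6.25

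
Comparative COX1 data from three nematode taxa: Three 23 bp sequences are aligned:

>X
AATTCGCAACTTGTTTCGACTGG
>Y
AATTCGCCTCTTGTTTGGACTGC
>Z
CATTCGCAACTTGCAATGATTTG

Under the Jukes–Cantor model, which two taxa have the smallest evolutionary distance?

X and Y

X–Y: 4/23 differ, p = 0.174, d = 0.198.
X–Z: 7/23 differ, p = 0.304, d = 0.390.
Y–Z: 10/23 differ, p = 0.435, d = 0.650.
The smallest distance is between X and Y.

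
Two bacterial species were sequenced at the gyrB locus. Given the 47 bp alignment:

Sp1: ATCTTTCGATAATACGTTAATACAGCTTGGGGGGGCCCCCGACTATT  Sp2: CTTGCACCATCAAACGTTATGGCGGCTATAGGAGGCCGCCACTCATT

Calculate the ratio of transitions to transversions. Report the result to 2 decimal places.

0.75

Transitions are A↔G and C↔T; transversions are all other mismatches.
Transitions: 9. Transversions: 12.
R = 9/12 = 0.75.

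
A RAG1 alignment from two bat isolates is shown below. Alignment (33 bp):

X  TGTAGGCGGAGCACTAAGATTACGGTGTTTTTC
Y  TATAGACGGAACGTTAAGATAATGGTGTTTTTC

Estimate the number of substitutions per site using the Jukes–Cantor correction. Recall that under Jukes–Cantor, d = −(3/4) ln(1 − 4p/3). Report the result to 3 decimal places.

0.249

The sequences differ at 7 of 33 sites (2, 6, 11, 13, 14, 21, 23), so p = 7/33 ≈ 0.212121.
d = −(3/4) ln(1 − 4p/3) = −0.75 ln(1 − 0.282828) = −0.75 ln(0.717172)
  = −0.75 × (-0.332440) = 0.249330 substitutions/site.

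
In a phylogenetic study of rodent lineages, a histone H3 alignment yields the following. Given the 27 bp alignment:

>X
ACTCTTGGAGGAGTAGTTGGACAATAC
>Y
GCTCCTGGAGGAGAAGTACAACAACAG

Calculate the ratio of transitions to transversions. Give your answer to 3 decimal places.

Transitions are A↔G and C↔T; transversions are all other mismatches.
Transitions: 4. Transversions: 4.
R = 4/4 = 1.000.

1.000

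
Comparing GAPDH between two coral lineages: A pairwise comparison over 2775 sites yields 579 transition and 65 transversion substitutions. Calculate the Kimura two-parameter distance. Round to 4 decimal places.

P = 579/2775 ≈ 0.208649 and Q = 65/2775 ≈ 0.023423.
Under the Kimura two-parameter model, d = −½ ln(1 − 2P − Q) − ¼ ln(1 − 2Q).
1 − 2P − Q = 0.559279, giving −½ ln(0.559279) = 0.290553.
1 − 2Q = 0.953154, giving −¼ ln(0.953154) = 0.011995.
d = 0.290553 + 0.011995 = 0.302548.

0.3025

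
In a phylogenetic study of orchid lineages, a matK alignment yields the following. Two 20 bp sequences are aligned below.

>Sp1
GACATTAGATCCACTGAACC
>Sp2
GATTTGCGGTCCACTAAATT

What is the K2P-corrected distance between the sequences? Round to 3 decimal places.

Of 20 sites, 5 differences are transitions and 3 are transversions, so P = 5/20 = 0.25 and Q = 3/20 = 0.15.
Under the Kimura two-parameter model, d = −½ ln(1 − 2P − Q) − ¼ ln(1 − 2Q).
1 − 2P − Q = 0.35, giving −½ ln(0.35) = 0.524911.
1 − 2Q = 0.7, giving −¼ ln(0.7) = 0.089169.
d = 0.524911 + 0.089169 = 0.614080.

0.614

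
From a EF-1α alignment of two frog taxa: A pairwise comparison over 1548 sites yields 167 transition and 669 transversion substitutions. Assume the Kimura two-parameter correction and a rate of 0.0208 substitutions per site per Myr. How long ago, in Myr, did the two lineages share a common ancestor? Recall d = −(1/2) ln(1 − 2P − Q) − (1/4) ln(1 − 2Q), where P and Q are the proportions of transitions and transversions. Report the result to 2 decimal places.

P = 167/1548 ≈ 0.107881 and Q = 669/1548 ≈ 0.432171.
Under the Kimura two-parameter model, d = −½ ln(1 − 2P − Q) − ¼ ln(1 − 2Q).
1 − 2P − Q = 0.352067, giving −½ ln(0.352067) = 0.521967.
1 − 2Q = 0.135658, giving −¼ ln(0.135658) = 0.499405.
d = 0.521967 + 0.499405 = 1.021372.
Under a molecular clock d = 2μt, so t = d/(2μ) = 1.021372 / (2 × 0.0208) = 24.55 Myr.

24.55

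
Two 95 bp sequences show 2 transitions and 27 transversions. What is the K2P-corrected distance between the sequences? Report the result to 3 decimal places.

0.408

P = 2/95 ≈ 0.021053 and Q = 27/95 ≈ 0.284211.
Under the Kimura two-parameter model, d = −½ ln(1 − 2P − Q) − ¼ ln(1 − 2Q).
1 − 2P − Q = 0.673683, giving −½ ln(0.673683) = 0.197498.
1 − 2Q = 0.431578, giving −¼ ln(0.431578) = 0.210077.
d = 0.197498 + 0.210077 = 0.407575.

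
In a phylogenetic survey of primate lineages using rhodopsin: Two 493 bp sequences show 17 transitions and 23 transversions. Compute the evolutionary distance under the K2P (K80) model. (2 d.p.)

P = 17/493 ≈ 0.034483 and Q = 23/493 ≈ 0.046653.
Under the Kimura two-parameter model, d = −½ ln(1 − 2P − Q) − ¼ ln(1 − 2Q).
1 − 2P − Q = 0.884381, giving −½ ln(0.884381) = 0.061434.
1 − 2Q = 0.906694, giving −¼ ln(0.906694) = 0.024488.
d = 0.061434 + 0.024488 = 0.085922.

0.09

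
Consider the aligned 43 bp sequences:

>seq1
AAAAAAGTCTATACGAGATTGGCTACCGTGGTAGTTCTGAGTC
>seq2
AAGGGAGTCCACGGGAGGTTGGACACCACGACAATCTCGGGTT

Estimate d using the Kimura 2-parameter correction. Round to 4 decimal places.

1.1003

Of 43 sites, 18 differences are transitions and 2 are transversions, so P = 18/43 ≈ 0.418605 and Q = 2/43 ≈ 0.046512.
Under the Kimura two-parameter model, d = −½ ln(1 − 2P − Q) − ¼ ln(1 − 2Q).
1 − 2P − Q = 0.116278, giving −½ ln(0.116278) = 1.075886.
1 − 2Q = 0.906976, giving −¼ ln(0.906976) = 0.024410.
d = 1.075886 + 0.024410 = 1.100296.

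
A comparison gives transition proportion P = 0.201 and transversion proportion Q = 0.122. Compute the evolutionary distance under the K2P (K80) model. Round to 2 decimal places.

0.44

Under the Kimura two-parameter model, d = −½ ln(1 − 2P − Q) − ¼ ln(1 − 2Q).
1 − 2P − Q = 0.476, giving −½ ln(0.476) = 0.371169.
1 − 2Q = 0.756, giving −¼ ln(0.756) = 0.069928.
d = 0.371169 + 0.069928 = 0.441097.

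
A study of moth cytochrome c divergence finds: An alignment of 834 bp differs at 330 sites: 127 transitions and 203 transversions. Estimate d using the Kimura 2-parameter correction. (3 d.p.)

P = 127/834 ≈ 0.152278 and Q = 203/834 ≈ 0.243405.
Under the Kimura two-parameter model, d = −½ ln(1 − 2P − Q) − ¼ ln(1 − 2Q).
1 − 2P − Q = 0.452039, giving −½ ln(0.452039) = 0.396993.
1 − 2Q = 0.51319, giving −¼ ln(0.51319) = 0.166777.
d = 0.396993 + 0.166777 = 0.563770.

0.564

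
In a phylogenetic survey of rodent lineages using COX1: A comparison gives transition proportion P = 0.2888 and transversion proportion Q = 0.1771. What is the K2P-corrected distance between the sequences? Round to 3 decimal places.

Under the Kimura two-parameter model, d = −½ ln(1 − 2P − Q) − ¼ ln(1 − 2Q).
1 − 2P − Q = 0.2453, giving −½ ln(0.2453) = 0.702637.
1 − 2Q = 0.6458, giving −¼ ln(0.6458) = 0.109316.
d = 0.702637 + 0.109316 = 0.811953.

0.812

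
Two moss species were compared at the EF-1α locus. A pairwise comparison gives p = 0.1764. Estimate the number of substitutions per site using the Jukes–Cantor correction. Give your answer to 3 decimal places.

0.201

d = −(3/4) ln(1 − 4p/3) = −0.75 ln(1 − 0.2352) = −0.75 ln(0.7648)
  = −0.75 × (-0.268141) = 0.201106 substitutions/site.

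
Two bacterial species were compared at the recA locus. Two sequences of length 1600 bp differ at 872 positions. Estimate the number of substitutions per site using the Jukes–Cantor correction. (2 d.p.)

0.97

p = 872/1600 = 0.545.
d = −(3/4) ln(1 − 4p/3) = −0.75 ln(1 − 0.726667) = −0.75 ln(0.273333)
  = −0.75 × (-1.297064) = 0.972798 substitutions/site.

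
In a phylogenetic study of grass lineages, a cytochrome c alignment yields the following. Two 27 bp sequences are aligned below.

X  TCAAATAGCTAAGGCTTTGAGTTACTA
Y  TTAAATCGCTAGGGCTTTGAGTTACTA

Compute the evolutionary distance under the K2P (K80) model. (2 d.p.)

0.12

Of 27 sites, 2 differences are transitions and 1 are transversions, so P = 2/27 ≈ 0.074074 and Q = 1/27 ≈ 0.037037.
Under the Kimura two-parameter model, d = −½ ln(1 − 2P − Q) − ¼ ln(1 − 2Q).
1 − 2P − Q = 0.814815, giving −½ ln(0.814815) = 0.102397.
1 − 2Q = 0.925926, giving −¼ ln(0.925926) = 0.019240.
d = 0.102397 + 0.019240 = 0.121637.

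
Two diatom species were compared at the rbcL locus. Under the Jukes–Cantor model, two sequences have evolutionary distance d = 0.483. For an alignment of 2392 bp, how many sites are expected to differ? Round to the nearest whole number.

852

Invert JC69: p = (3/4)(1 − e^(−4d/3)) = 0.75 × (1 − e^(-0.644)) = 0.75 × (1 − 0.525187) = 0.356110.
Expected differing sites = pL ≈ 0.356110 × 2392 = 851.81512 ≈ 852.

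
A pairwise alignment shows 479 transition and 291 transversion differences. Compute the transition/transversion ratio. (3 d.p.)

1.646

R = 479/291 = 1.646048… ≈ 1.646 (to 3 d.p.).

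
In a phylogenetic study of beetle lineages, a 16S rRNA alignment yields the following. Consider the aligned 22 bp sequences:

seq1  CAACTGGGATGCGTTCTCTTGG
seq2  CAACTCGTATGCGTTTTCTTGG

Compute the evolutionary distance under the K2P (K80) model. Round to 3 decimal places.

0.151

Of 22 sites, 1 differences are transitions and 2 are transversions, so P = 1/22 ≈ 0.045455 and Q = 2/22 ≈ 0.090909.
Under the Kimura two-parameter model, d = −½ ln(1 − 2P − Q) − ¼ ln(1 − 2Q).
1 − 2P − Q = 0.818181, giving −½ ln(0.818181) = 0.100336.
1 − 2Q = 0.818182, giving −¼ ln(0.818182) = 0.050168.
d = 0.100336 + 0.050168 = 0.150504.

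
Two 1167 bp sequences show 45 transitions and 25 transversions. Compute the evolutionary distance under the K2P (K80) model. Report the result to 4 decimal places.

0.0628

P = 45/1167 ≈ 0.03856 and Q = 25/1167 ≈ 0.021422.
Under the Kimura two-parameter model, d = −½ ln(1 − 2P − Q) − ¼ ln(1 − 2Q).
1 − 2P − Q = 0.901458, giving −½ ln(0.901458) = 0.051871.
1 − 2Q = 0.957156, giving −¼ ln(0.957156) = 0.010947.
d = 0.051871 + 0.010947 = 0.062818.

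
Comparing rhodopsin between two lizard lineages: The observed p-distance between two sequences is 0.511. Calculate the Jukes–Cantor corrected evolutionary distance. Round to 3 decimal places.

0.858

d = −(3/4) ln(1 − 4p/3) = −0.75 ln(1 − 0.681333) = −0.75 ln(0.318667)
  = −0.75 × (-1.143609) = 0.857707 substitutions/site.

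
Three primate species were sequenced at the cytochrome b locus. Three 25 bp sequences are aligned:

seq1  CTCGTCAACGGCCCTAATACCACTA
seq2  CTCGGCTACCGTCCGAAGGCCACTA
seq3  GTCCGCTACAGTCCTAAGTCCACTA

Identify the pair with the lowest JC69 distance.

seq1–seq2: 7/25 differ, p = 0.280, d = 0.351.
seq1–seq3: 8/25 differ, p = 0.320, d = 0.417.
seq2–seq3: 5/25 differ, p = 0.200, d = 0.233.
The smallest distance is between seq2 and seq3.

seq2 and seq3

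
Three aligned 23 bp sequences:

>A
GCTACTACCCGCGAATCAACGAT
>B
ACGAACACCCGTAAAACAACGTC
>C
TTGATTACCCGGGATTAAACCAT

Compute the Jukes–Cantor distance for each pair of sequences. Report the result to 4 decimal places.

A–B: 9/23 sites differ → p ≈ 0.391304, d = −0.75 ln(1 − 0.521739) = 0.553199 ≈ 0.5532.
A–C: 8/23 sites differ → p ≈ 0.347826, d = −0.75 ln(1 − 0.463768) = 0.467391 ≈ 0.4674.
B–C: 12/23 sites differ → p ≈ 0.521739, d = −0.75 ln(1 − 0.695652) = 0.892188 ≈ 0.8922.

d(A,B) = 0.5532, d(A,C) = 0.4674, d(B,C) = 0.8922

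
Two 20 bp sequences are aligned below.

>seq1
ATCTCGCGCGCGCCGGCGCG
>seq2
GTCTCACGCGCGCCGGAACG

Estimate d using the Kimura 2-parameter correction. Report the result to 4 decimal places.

Of 20 sites, 3 differences are transitions and 1 are transversions, so P = 3/20 = 0.15 and Q = 1/20 = 0.05.
Under the Kimura two-parameter model, d = −½ ln(1 − 2P − Q) − ¼ ln(1 − 2Q).
1 − 2P − Q = 0.65, giving −½ ln(0.65) = 0.215391.
1 − 2Q = 0.9, giving −¼ ln(0.9) = 0.026340.
d = 0.215391 + 0.026340 = 0.241731.

0.2417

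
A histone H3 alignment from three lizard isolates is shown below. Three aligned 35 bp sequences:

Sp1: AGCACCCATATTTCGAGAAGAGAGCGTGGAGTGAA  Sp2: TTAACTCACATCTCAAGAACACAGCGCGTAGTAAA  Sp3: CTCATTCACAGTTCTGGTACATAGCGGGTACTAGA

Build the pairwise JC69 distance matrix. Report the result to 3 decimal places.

d(Sp1,Sp2) = 0.458, d(Sp1,Sp3) = 0.705, d(Sp2,Sp3) = 0.458

Sp1–Sp2: 12/35 sites differ → p ≈ 0.342857, d = −0.75 ln(1 − 0.457143) = 0.458182 ≈ 0.458.
Sp1–Sp3: 16/35 sites differ → p ≈ 0.457143, d = −0.75 ln(1 − 0.609524) = 0.705292 ≈ 0.705.
Sp2–Sp3: 12/35 sites differ → p ≈ 0.342857, d = −0.75 ln(1 − 0.457143) = 0.458182 ≈ 0.458.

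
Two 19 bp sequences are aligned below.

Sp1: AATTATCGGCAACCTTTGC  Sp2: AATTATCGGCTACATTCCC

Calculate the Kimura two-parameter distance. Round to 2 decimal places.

0.25

Of 19 sites, 1 differences are transitions and 3 are transversions, so P = 1/19 ≈ 0.052632 and Q = 3/19 ≈ 0.157895.
Under the Kimura two-parameter model, d = −½ ln(1 − 2P − Q) − ¼ ln(1 − 2Q).
1 − 2P − Q = 0.736841, giving −½ ln(0.736841) = 0.152692.
1 − 2Q = 0.68421, giving −¼ ln(0.68421) = 0.094873.
d = 0.152692 + 0.094873 = 0.247565.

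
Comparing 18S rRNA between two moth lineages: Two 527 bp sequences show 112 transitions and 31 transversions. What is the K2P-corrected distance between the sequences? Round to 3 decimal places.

P = 112/527 ≈ 0.212524 and Q = 31/527 ≈ 0.058824.
Under the Kimura two-parameter model, d = −½ ln(1 − 2P − Q) − ¼ ln(1 − 2Q).
1 − 2P − Q = 0.516128, giving −½ ln(0.516128) = 0.330700.
1 − 2Q = 0.882352, giving −¼ ln(0.882352) = 0.031291.
d = 0.330700 + 0.031291 = 0.361991.

0.362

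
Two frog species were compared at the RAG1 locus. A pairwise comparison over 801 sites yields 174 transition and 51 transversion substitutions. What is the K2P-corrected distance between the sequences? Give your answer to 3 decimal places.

0.379

P = 174/801 ≈ 0.217228 and Q = 51/801 ≈ 0.06367.
Under the Kimura two-parameter model, d = −½ ln(1 − 2P − Q) − ¼ ln(1 − 2Q).
1 − 2P − Q = 0.501874, giving −½ ln(0.501874) = 0.344703.
1 − 2Q = 0.87266, giving −¼ ln(0.87266) = 0.034052.
d = 0.344703 + 0.034052 = 0.378755.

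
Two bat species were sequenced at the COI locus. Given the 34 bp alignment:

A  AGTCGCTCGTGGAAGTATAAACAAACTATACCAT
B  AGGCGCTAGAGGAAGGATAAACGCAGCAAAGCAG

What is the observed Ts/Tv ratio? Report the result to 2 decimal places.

0.22

Transitions are A↔G and C↔T; transversions are all other mismatches.
Transitions: 2. Transversions: 9.
R = 2/9 = 0.222222… ≈ 0.22 (to 2 d.p.).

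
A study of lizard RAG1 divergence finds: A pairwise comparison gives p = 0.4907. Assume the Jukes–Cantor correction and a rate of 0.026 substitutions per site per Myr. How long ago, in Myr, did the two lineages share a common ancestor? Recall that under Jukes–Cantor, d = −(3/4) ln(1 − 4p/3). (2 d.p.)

d = −(3/4) ln(1 − 4p/3) = −0.75 ln(1 − 0.654267) = −0.75 ln(0.345733)
  = −0.75 × (-1.062088) = 0.796566 substitutions/site.
Under a molecular clock d = 2μt, so t = d/(2μ) = 0.796566 / (2 × 0.026) = 15.32 Myr.

15.32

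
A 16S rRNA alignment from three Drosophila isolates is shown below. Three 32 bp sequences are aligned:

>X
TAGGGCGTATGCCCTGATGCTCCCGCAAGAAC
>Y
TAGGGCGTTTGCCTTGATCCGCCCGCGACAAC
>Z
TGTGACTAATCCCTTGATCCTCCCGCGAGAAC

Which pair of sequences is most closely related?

X and Y

X–Y: 6/32 differ, p = 0.188, d = 0.216.
X–Z: 9/32 differ, p = 0.281, d = 0.353.
Y–Z: 9/32 differ, p = 0.281, d = 0.353.
The smallest distance is between X and Y.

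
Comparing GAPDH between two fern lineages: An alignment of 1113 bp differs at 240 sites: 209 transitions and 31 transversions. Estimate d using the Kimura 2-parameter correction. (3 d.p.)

0.273

P = 209/1113 ≈ 0.187781 and Q = 31/1113 ≈ 0.027853.
Under the Kimura two-parameter model, d = −½ ln(1 − 2P − Q) − ¼ ln(1 − 2Q).
1 − 2P − Q = 0.596585, giving −½ ln(0.596585) = 0.258267.
1 − 2Q = 0.944294, giving −¼ ln(0.944294) = 0.014329.
d = 0.258267 + 0.014329 = 0.272596.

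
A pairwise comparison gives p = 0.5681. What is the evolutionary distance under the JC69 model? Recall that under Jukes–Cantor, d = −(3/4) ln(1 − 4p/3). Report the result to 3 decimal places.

d = −(3/4) ln(1 − 4p/3) = −0.75 ln(1 − 0.757467) = −0.75 ln(0.242533)
  = −0.75 × (-1.416617) = 1.062463 substitutions/site.

1.062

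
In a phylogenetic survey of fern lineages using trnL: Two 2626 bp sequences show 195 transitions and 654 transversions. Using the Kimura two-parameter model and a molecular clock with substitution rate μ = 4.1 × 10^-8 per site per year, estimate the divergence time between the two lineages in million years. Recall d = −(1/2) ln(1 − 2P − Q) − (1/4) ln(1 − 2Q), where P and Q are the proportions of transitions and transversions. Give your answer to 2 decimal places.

P = 195/2626 ≈ 0.074257 and Q = 654/2626 ≈ 0.249048.
Under the Kimura two-parameter model, d = −½ ln(1 − 2P − Q) − ¼ ln(1 − 2Q).
1 − 2P − Q = 0.602438, giving −½ ln(0.602438) = 0.253385.
1 − 2Q = 0.501904, giving −¼ ln(0.501904) = 0.172337.
d = 0.253385 + 0.172337 = 0.425722.
Under a molecular clock d = 2μt, so t = d/(2μ) = 0.425722 / (2 × 4.1 × 10^-8) = 5.19 million years.

5.19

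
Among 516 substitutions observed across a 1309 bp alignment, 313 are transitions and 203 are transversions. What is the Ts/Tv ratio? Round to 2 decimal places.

1.54

R = 313/203 = 1.541871… ≈ 1.54 (to 2 d.p.).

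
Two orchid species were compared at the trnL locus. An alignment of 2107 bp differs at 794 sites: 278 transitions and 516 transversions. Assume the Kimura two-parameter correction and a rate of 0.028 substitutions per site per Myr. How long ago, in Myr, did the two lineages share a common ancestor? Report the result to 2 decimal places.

P = 278/2107 ≈ 0.131941 and Q = 516/2107 ≈ 0.244898.
Under the Kimura two-parameter model, d = −½ ln(1 − 2P − Q) − ¼ ln(1 − 2Q).
1 − 2P − Q = 0.49122, giving −½ ln(0.49122) = 0.355432.
1 − 2Q = 0.510204, giving −¼ ln(0.510204) = 0.168236.
d = 0.355432 + 0.168236 = 0.523668.
Under a molecular clock d = 2μt, so t = d/(2μ) = 0.523668 / (2 × 0.028) = 9.35 Myr.

9.35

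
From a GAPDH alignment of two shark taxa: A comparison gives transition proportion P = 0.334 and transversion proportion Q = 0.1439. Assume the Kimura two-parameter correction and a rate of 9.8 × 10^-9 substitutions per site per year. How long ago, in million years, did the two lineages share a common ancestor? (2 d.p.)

Under the Kimura two-parameter model, d = −½ ln(1 − 2P − Q) − ¼ ln(1 − 2Q).
1 − 2P − Q = 0.1881, giving −½ ln(0.1881) = 0.835391.
1 − 2Q = 0.7122, giving −¼ ln(0.7122) = 0.084849.
d = 0.835391 + 0.084849 = 0.920240.
Under a molecular clock d = 2μt, so t = d/(2μ) = 0.920240 / (2 × 9.8 × 10^-9) = 46.95 million years.

46.95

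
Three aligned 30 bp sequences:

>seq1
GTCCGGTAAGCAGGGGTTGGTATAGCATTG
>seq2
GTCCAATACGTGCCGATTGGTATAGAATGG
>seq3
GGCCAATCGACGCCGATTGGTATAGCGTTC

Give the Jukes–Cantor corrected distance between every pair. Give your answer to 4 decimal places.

seq1–seq2: 10/30 sites differ → p ≈ 0.333333, d = −0.75 ln(1 − 0.444444) = 0.440839 ≈ 0.4408.
seq1–seq3: 12/30 sites differ → p = 0.4, d = −0.75 ln(1 − 0.533333) = 0.571605 ≈ 0.5716.
seq2–seq3: 9/30 sites differ → p = 0.3, d = −0.75 ln(1 − 0.4) = 0.383119 ≈ 0.3831.

d(seq1,seq2) = 0.4408, d(seq1,seq3) = 0.5716, d(seq2,seq3) = 0.3831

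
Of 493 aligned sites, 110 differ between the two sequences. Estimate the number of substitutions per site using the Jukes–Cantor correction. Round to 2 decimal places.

p = 110/493 ≈ 0.223124.
d = −(3/4) ln(1 − 4p/3) = −0.75 ln(1 − 0.297499) = −0.75 ln(0.702501)
  = −0.75 × (-0.353108) = 0.264831 substitutions/site.

0.26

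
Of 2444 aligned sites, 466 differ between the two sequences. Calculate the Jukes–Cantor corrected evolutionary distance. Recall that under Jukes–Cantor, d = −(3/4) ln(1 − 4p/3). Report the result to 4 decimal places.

p = 466/2444 ≈ 0.190671.
d = −(3/4) ln(1 − 4p/3) = −0.75 ln(1 − 0.254228) = −0.75 ln(0.745772)
  = −0.75 × (-0.293335) = 0.220001 substitutions/site.

0.2200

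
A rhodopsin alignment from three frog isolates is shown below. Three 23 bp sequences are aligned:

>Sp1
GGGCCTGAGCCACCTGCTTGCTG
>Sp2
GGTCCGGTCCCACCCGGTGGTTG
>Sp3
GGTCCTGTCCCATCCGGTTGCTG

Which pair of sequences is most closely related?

Sp1–Sp2: 8/23 differ, p = 0.348, d = 0.467.
Sp1–Sp3: 6/23 differ, p = 0.261, d = 0.321.
Sp2–Sp3: 4/23 differ, p = 0.174, d = 0.198.
The smallest distance is between Sp2 and Sp3.

Sp2 and Sp3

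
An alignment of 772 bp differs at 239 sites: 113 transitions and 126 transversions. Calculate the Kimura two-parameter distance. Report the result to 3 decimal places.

0.403

P = 113/772 ≈ 0.146373 and Q = 126/772 ≈ 0.163212.
Under the Kimura two-parameter model, d = −½ ln(1 − 2P − Q) − ¼ ln(1 − 2Q).
1 − 2P − Q = 0.544042, giving −½ ln(0.544042) = 0.304364.
1 − 2Q = 0.673576, giving −¼ ln(0.673576) = 0.098789.
d = 0.304364 + 0.098789 = 0.403153.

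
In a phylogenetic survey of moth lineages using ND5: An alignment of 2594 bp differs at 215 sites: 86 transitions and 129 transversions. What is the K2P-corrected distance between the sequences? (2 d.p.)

0.09

P = 86/2594 ≈ 0.033153 and Q = 129/2594 ≈ 0.04973.
Under the Kimura two-parameter model, d = −½ ln(1 − 2P − Q) − ¼ ln(1 − 2Q).
1 − 2P − Q = 0.883964, giving −½ ln(0.883964) = 0.061669.
1 − 2Q = 0.90054, giving −¼ ln(0.90054) = 0.026190.
d = 0.061669 + 0.026190 = 0.087859.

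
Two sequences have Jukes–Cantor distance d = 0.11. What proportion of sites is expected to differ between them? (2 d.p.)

p = (3/4)(1 − e^(−4d/3)) = 0.75 × (1 − e^(-0.146667)) = 0.75 × (1 − 0.863582) = 0.102314.

0.10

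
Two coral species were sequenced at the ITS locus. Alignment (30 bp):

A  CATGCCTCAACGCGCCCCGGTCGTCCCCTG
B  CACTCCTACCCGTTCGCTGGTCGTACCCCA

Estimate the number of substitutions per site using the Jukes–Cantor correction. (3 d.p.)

0.572

The sequences differ at 12 of 30 sites, so p = 12/30 = 0.4.
d = −(3/4) ln(1 − 4p/3) = −0.75 ln(1 − 0.533333) = −0.75 ln(0.466667)
  = −0.75 × (-0.762139) = 0.571604 substitutions/site.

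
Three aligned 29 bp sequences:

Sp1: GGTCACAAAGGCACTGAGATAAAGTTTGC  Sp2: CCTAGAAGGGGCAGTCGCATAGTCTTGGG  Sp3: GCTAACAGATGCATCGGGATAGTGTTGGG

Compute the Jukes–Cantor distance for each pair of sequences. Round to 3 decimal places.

Sp1–Sp2: 16/29 sites differ → p ≈ 0.551724, d = −0.75 ln(1 − 0.735632) = 0.997810 ≈ 0.998.
Sp1–Sp3: 11/29 sites differ → p ≈ 0.37931, d = −0.75 ln(1 − 0.505747) = 0.528531 ≈ 0.529.
Sp2–Sp3: 10/29 sites differ → p ≈ 0.344828, d = −0.75 ln(1 − 0.459771) = 0.461822 ≈ 0.462.

d(Sp1,Sp2) = 0.998, d(Sp1,Sp3) = 0.529, d(Sp2,Sp3) = 0.462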